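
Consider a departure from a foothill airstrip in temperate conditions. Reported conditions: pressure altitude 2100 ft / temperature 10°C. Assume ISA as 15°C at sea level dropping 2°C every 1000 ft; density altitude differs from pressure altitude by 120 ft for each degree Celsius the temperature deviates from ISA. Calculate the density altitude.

ISA temperature at 2100 ft = 15 − 2 × (2100/1000) = 10.8°C.
ISA deviation = 10 − 10.8 = -0.8°C.
Density altitude = 2100 + 120 × (-0.8) = 2100 + (-96) = 2004 ft.

2004 ft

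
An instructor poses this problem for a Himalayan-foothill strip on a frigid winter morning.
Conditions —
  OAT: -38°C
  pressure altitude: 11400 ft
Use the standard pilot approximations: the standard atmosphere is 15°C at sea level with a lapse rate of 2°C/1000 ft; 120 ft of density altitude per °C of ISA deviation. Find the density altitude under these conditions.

ISA temperature at 11400 ft = 15 − 2 × (11400/1000) = -7.8°C.
ISA deviation = -38 − (-7.8) = -30.2°C.
Density altitude = 11400 + 120 × (-30.2) = 11400 + (-3624) = 7776 ft.

7776 ft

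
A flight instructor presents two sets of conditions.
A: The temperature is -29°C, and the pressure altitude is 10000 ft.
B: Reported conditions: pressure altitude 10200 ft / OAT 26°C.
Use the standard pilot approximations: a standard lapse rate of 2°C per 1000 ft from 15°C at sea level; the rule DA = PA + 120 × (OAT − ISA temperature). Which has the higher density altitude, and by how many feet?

A: ISA temp = -5°C, deviation -24°C, DA = 10000 + 120 × (-24) = 7120 ft.
B: ISA temp = -5.4°C, deviation +31.4°C, DA = 10200 + 120 × 31.4 = 13968 ft.
B is higher by 13968 − 7120 = 6848 ft.

B by 6848 ft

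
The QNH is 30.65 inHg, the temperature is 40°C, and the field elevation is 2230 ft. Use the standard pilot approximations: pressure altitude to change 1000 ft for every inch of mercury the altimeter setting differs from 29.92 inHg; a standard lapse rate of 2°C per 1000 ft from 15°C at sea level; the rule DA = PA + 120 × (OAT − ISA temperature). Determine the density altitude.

4860 ft

Pressure altitude = 2230 + (29.92 − 30.65) × 1000 = 2230 + (-730) = 1500 ft.
ISA temperature at 1500 ft = 15 − 2 × (1500/1000) = 12°C.
ISA deviation = 40 − 12 = +28°C.
Density altitude = 1500 + 120 × (28) = 4860 ft.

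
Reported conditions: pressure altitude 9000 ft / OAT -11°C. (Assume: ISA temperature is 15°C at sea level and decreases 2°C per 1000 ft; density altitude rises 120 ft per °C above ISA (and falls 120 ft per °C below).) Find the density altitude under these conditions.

8040 ft

ISA temperature at 9000 ft = 15 − 2 × (9000/1000) = -3°C.
ISA deviation = -11 − (-3) = -8°C.
Density altitude = 9000 + 120 × (-8) = 9000 + (-960) = 8040 ft.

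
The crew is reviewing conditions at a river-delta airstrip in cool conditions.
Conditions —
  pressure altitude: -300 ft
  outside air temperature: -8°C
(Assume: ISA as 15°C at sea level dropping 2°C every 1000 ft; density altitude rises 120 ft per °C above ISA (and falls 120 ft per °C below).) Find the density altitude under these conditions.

-3132 ft

ISA temperature at -300 ft = 15 − 2 × (-300/1000) = 15.6°C.
ISA deviation = -8 − 15.6 = -23.6°C.
Density altitude = -300 + 120 × (-23.6) = -300 + (-2832) = -3132 ft.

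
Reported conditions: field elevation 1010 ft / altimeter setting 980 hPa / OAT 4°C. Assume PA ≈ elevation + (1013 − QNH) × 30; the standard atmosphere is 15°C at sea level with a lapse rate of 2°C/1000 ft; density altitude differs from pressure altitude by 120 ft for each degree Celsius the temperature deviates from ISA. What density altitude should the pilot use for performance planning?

Pressure altitude = 1010 + (1013 − 980) × 30 = 1010 + (+990) = 2000 ft.
ISA temperature at 2000 ft = 15 − 2 × (2000/1000) = 11°C.
ISA deviation = 4 − 11 = -7°C.
Density altitude = 2000 + 120 × (-7) = 1160 ft.

1160 ft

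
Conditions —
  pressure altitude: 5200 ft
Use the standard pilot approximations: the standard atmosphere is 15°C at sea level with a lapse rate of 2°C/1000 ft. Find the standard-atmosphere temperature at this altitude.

4.6°C

ISA temperature = 15 − 2 × (5200/1000) = 15 − 10.4 = 4.6°C.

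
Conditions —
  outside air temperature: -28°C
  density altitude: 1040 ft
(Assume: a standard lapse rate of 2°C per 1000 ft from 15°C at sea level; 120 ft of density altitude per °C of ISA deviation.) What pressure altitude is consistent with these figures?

5000 ft

DA = PA + 120 × (OAT − (15 − 2·PA/1000)) = PA + 120·OAT − 1800 + 0.24·PA = 1.24·PA + 120·OAT − 1800.
So 1.24·PA = 1040 − 120 × (-28) + 1800 = 6200.
PA = 6200 / 1.24 = 5000 ft.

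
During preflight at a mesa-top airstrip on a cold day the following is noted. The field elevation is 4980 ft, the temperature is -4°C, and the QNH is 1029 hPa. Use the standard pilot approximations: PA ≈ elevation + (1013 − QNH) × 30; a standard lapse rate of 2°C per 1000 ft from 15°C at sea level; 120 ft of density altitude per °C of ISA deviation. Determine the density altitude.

3300 ft

Pressure altitude = 4980 + (1013 − 1029) × 30 = 4980 + (-480) = 4500 ft.
ISA temperature at 4500 ft = 15 − 2 × (4500/1000) = 6°C.
ISA deviation = -4 − 6 = -10°C.
Density altitude = 4500 + 120 × (-10) = 3300 ft.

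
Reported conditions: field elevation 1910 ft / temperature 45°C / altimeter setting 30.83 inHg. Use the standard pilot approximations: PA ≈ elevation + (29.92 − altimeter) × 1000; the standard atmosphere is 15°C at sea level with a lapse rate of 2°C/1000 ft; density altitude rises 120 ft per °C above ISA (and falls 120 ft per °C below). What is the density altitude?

Pressure altitude = 1910 + (29.92 − 30.83) × 1000 = 1910 + (-910) = 1000 ft.
ISA temperature at 1000 ft = 15 − 2 × (1000/1000) = 13°C.
ISA deviation = 45 − 13 = +32°C.
Density altitude = 1000 + 120 × (32) = 4840 ft.

4840 ft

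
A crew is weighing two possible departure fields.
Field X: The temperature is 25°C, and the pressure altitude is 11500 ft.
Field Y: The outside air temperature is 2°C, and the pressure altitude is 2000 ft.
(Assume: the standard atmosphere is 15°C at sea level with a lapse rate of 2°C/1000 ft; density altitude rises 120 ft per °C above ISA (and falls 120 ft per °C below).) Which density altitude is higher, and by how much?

Field X: ISA temp = -8°C, deviation +33°C, DA = 11500 + 120 × 33 = 15460 ft.
Field Y: ISA temp = 11°C, deviation -9°C, DA = 2000 + 120 × (-9) = 920 ft.
Field X is higher by 15460 − 920 = 14540 ft.

Field X by 14540 ft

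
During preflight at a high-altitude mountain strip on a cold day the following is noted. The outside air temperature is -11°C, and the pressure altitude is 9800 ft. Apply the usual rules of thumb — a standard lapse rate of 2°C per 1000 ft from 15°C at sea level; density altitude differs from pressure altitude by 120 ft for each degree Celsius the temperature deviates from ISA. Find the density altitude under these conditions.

ISA temperature at 9800 ft = 15 − 2 × (9800/1000) = -4.6°C.
ISA deviation = -11 − (-4.6) = -6.4°C.
Density altitude = 9800 + 120 × (-6.4) = 9800 + (-768) = 9032 ft.

9032 ft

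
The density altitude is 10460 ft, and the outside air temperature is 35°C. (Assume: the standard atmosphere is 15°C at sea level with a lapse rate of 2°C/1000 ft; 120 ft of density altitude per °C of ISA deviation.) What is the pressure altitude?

6500 ft

DA = PA + 120 × (OAT − (15 − 2·PA/1000)) = PA + 120·OAT − 1800 + 0.24·PA = 1.24·PA + 120·OAT − 1800.
So 1.24·PA = 10460 − 120 × 35 + 1800 = 8060.
PA = 8060 / 1.24 = 6500 ft.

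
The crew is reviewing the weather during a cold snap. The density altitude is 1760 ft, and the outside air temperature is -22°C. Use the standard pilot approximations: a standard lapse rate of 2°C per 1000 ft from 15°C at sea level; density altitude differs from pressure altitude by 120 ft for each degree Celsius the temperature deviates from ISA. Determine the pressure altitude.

5000 ft

DA = PA + 120 × (OAT − (15 − 2·PA/1000)) = PA + 120·OAT − 1800 + 0.24·PA = 1.24·PA + 120·OAT − 1800.
So 1.24·PA = 1760 − 120 × (-22) + 1800 = 6200.
PA = 6200 / 1.24 = 5000 ft.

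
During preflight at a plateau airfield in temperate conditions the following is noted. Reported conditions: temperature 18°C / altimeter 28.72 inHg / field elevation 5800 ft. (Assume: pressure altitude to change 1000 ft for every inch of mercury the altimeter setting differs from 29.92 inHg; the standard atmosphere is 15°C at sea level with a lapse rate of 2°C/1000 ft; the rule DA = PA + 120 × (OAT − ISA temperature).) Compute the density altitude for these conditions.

9040 ft

Pressure altitude = 5800 + (29.92 − 28.72) × 1000 = 5800 + (+1200) = 7000 ft.
ISA temperature at 7000 ft = 15 − 2 × (7000/1000) = 1°C.
ISA deviation = 18 − 1 = +17°C.
Density altitude = 7000 + 120 × (17) = 9040 ft.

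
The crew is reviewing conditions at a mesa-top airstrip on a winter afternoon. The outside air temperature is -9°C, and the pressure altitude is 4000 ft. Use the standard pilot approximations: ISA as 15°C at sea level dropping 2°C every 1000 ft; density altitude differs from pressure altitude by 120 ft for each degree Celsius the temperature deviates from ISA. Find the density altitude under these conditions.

ISA temperature at 4000 ft = 15 − 2 × (4000/1000) = 7°C.
ISA deviation = -9 − 7 = -16°C.
Density altitude = 4000 + 120 × (-16) = 4000 + (-1920) = 2080 ft.

2080 ft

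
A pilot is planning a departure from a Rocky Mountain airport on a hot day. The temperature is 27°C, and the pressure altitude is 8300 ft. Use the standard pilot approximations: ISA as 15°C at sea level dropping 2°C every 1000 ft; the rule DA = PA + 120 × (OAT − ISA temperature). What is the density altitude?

11732 ft

ISA temperature at 8300 ft = 15 − 2 × (8300/1000) = -1.6°C.
ISA deviation = 27 − (-1.6) = +28.6°C.
Density altitude = 8300 + 120 × (28.6) = 8300 + (+3432) = 11732 ft.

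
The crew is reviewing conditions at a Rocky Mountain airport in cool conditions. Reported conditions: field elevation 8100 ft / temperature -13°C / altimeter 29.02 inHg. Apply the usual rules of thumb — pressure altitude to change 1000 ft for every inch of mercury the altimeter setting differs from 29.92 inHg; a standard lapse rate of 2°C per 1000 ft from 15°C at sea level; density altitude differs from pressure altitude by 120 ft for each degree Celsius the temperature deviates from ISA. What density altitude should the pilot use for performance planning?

Pressure altitude = 8100 + (29.92 − 29.02) × 1000 = 8100 + (+900) = 9000 ft.
ISA temperature at 9000 ft = 15 − 2 × (9000/1000) = -3°C.
ISA deviation = -13 − (-3) = -10°C.
Density altitude = 9000 + 120 × (-10) = 7800 ft.

7800 ft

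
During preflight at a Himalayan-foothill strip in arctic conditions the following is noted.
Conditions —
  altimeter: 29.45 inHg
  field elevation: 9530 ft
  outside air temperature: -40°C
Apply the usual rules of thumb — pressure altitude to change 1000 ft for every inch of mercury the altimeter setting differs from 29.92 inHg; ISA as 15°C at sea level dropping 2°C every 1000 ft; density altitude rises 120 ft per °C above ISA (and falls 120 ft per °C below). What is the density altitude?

Pressure altitude = 9530 + (29.92 − 29.45) × 1000 = 9530 + (+470) = 10000 ft.
ISA temperature at 10000 ft = 15 − 2 × (10000/1000) = -5°C.
ISA deviation = -40 − (-5) = -35°C.
Density altitude = 10000 + 120 × (-35) = 5800 ft.

5800 ft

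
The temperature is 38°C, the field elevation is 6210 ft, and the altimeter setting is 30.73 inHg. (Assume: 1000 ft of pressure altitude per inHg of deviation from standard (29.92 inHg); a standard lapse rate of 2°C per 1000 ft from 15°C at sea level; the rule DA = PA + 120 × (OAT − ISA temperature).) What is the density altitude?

Pressure altitude = 6210 + (29.92 − 30.73) × 1000 = 6210 + (-810) = 5400 ft.
ISA temperature at 5400 ft = 15 − 2 × (5400/1000) = 4.2°C.
ISA deviation = 38 − 4.2 = +33.8°C.
Density altitude = 5400 + 120 × (33.8) = 9456 ft.

9456 ft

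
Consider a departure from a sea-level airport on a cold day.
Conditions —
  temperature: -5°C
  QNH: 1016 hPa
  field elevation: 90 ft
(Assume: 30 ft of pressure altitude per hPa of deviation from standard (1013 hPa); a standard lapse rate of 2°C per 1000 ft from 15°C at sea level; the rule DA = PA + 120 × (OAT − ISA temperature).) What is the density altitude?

-2400 ft

Pressure altitude = 90 + (1013 − 1016) × 30 = 90 + (-90) = 0 ft.
ISA temperature at 0 ft = 15 − 2 × (0/1000) = 15°C.
ISA deviation = -5 − 15 = -20°C.
Density altitude = 0 + 120 × (-20) = -2400 ft.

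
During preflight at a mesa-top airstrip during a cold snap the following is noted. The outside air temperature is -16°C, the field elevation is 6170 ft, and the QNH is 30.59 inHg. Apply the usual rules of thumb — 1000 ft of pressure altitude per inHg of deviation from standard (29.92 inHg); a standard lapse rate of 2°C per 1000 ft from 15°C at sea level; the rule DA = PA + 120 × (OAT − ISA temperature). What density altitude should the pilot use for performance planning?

Pressure altitude = 6170 + (29.92 − 30.59) × 1000 = 6170 + (-670) = 5500 ft.
ISA temperature at 5500 ft = 15 − 2 × (5500/1000) = 4°C.
ISA deviation = -16 − 4 = -20°C.
Density altitude = 5500 + 120 × (-20) = 3100 ft.

3100 ft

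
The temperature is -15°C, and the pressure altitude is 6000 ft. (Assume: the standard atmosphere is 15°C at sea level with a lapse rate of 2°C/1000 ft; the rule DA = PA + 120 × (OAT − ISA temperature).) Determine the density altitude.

ISA temperature at 6000 ft = 15 − 2 × (6000/1000) = 3°C.
ISA deviation = -15 − 3 = -18°C.
Density altitude = 6000 + 120 × (-18) = 6000 + (-2160) = 3840 ft.

3840 ft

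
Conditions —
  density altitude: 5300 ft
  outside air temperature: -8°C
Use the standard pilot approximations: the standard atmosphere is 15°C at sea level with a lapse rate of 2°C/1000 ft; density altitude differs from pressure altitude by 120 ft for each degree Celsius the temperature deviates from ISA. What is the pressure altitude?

DA = PA + 120 × (OAT − (15 − 2·PA/1000)) = PA + 120·OAT − 1800 + 0.24·PA = 1.24·PA + 120·OAT − 1800.
So 1.24·PA = 5300 − 120 × (-8) + 1800 = 8060.
PA = 8060 / 1.24 = 6500 ft.

6500 ft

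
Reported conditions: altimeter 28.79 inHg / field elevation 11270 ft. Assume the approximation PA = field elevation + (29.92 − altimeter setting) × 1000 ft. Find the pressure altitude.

Pressure correction = (29.92 − 28.79) × 1000 = +1130 ft.
Pressure altitude = 11270 + (+1130) = 12400 ft.

12400 ft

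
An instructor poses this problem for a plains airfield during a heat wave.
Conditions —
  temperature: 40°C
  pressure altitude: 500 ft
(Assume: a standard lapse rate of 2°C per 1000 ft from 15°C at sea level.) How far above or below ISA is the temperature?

ISA+26°C

ISA temperature at 500 ft = 15 − 2 × (500/1000) = 14°C.
Deviation = OAT − ISA = 40 − 14 = +26°C.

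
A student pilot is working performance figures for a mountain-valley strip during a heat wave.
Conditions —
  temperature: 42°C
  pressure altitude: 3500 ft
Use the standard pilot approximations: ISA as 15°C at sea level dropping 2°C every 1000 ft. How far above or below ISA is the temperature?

ISA+34°C

ISA temperature at 3500 ft = 15 − 2 × (3500/1000) = 8°C.
Deviation = OAT − ISA = 42 − 8 = +34°C.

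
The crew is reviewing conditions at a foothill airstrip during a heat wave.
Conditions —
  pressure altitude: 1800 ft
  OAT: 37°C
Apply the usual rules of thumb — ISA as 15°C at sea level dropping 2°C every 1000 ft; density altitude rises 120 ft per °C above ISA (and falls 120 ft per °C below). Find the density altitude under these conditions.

4872 ft

ISA temperature at 1800 ft = 15 − 2 × (1800/1000) = 11.4°C.
ISA deviation = 37 − 11.4 = +25.6°C.
Density altitude = 1800 + 120 × (25.6) = 1800 + (+3072) = 4872 ft.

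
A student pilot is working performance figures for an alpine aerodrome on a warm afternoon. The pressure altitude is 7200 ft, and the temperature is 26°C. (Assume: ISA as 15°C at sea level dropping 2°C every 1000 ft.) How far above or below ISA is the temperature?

ISA+25.4°C

ISA temperature at 7200 ft = 15 − 2 × (7200/1000) = 0.6°C.
Deviation = OAT − ISA = 26 − 0.6 = +25.4°C.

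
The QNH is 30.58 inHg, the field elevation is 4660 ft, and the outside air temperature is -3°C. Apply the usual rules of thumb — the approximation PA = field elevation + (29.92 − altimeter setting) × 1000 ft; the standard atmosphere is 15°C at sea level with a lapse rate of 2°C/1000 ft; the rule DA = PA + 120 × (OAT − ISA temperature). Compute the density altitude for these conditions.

2800 ft

Pressure altitude = 4660 + (29.92 − 30.58) × 1000 = 4660 + (-660) = 4000 ft.
ISA temperature at 4000 ft = 15 − 2 × (4000/1000) = 7°C.
ISA deviation = -3 − 7 = -10°C.
Density altitude = 4000 + 120 × (-10) = 2800 ft.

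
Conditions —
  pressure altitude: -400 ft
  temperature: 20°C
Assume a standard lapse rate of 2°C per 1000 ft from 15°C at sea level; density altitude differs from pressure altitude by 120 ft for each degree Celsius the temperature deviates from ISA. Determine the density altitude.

ISA temperature at -400 ft = 15 − 2 × (-400/1000) = 15.8°C.
ISA deviation = 20 − 15.8 = +4.2°C.
Density altitude = -400 + 120 × (4.2) = -400 + (+504) = 104 ft.

104 ft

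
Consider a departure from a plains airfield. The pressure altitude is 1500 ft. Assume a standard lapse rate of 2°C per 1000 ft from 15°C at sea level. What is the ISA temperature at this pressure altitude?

ISA temperature = 15 − 2 × (1500/1000) = 15 − 3 = 12°C.

12°C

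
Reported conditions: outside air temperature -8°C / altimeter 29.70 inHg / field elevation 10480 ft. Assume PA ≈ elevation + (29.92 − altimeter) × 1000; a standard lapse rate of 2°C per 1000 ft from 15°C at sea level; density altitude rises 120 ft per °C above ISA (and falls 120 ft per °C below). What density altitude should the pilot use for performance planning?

10508 ft

Pressure altitude = 10480 + (29.92 − 29.70) × 1000 = 10480 + (+220) = 10700 ft.
ISA temperature at 10700 ft = 15 − 2 × (10700/1000) = -6.4°C.
ISA deviation = -8 − (-6.4) = -1.6°C.
Density altitude = 10700 + 120 × (-1.6) = 10508 ft.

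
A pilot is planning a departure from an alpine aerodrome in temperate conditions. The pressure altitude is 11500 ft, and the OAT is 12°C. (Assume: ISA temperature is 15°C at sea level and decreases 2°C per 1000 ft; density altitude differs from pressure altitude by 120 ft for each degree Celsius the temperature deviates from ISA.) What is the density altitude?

13900 ft

ISA temperature at 11500 ft = 15 − 2 × (11500/1000) = -8°C.
ISA deviation = 12 − (-8) = +20°C.
Density altitude = 11500 + 120 × (20) = 11500 + (+2400) = 13900 ft.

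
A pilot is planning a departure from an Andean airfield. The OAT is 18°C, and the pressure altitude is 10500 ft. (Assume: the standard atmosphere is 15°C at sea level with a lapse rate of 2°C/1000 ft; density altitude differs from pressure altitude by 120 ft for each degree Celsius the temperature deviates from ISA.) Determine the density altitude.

13380 ft

ISA temperature at 10500 ft = 15 − 2 × (10500/1000) = -6°C.
ISA deviation = 18 − (-6) = +24°C.
Density altitude = 10500 + 120 × (24) = 10500 + (+2880) = 13380 ft.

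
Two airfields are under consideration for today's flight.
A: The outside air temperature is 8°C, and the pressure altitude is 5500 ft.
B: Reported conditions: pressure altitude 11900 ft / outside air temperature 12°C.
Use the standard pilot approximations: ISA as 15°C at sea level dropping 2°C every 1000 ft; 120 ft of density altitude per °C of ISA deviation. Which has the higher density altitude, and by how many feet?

A: ISA temp = 4°C, deviation +4°C, DA = 5500 + 120 × 4 = 5980 ft.
B: ISA temp = -8.8°C, deviation +20.8°C, DA = 11900 + 120 × 20.8 = 14396 ft.
B is higher by 14396 − 5980 = 8416 ft.

B by 8416 ft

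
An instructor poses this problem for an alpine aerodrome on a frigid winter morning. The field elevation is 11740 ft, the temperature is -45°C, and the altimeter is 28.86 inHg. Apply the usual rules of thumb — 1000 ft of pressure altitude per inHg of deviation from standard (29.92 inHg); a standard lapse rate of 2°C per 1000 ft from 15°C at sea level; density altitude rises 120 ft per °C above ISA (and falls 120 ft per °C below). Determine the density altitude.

8672 ft

Pressure altitude = 11740 + (29.92 − 28.86) × 1000 = 11740 + (+1060) = 12800 ft.
ISA temperature at 12800 ft = 15 − 2 × (12800/1000) = -10.6°C.
ISA deviation = -45 − (-10.6) = -34.4°C.
Density altitude = 12800 + 120 × (-34.4) = 8672 ft.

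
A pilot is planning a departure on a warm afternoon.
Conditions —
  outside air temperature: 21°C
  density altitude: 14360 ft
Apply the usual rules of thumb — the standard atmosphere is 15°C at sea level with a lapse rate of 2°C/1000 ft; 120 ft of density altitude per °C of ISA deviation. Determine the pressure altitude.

11000 ft

DA = PA + 120 × (OAT − (15 − 2·PA/1000)) = PA + 120·OAT − 1800 + 0.24·PA = 1.24·PA + 120·OAT − 1800.
So 1.24·PA = 14360 − 120 × 21 + 1800 = 13640.
PA = 13640 / 1.24 = 11000 ft.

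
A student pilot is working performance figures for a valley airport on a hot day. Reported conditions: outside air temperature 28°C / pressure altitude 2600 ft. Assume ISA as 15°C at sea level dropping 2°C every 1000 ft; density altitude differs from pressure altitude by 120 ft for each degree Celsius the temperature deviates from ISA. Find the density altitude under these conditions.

4784 ft

ISA temperature at 2600 ft = 15 − 2 × (2600/1000) = 9.8°C.
ISA deviation = 28 − 9.8 = +18.2°C.
Density altitude = 2600 + 120 × (18.2) = 2600 + (+2184) = 4784 ft.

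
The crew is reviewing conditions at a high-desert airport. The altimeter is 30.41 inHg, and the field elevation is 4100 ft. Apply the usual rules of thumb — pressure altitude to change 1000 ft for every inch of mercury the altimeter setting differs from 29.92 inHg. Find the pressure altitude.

3610 ft

Pressure correction = (29.92 − 30.41) × 1000 = -490 ft.
Pressure altitude = 4100 + (-490) = 3610 ft.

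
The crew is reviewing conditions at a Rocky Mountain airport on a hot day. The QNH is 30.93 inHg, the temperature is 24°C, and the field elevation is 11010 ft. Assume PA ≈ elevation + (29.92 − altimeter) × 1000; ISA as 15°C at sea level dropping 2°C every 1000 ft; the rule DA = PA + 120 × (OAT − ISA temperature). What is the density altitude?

Pressure altitude = 11010 + (29.92 − 30.93) × 1000 = 11010 + (-1010) = 10000 ft.
ISA temperature at 10000 ft = 15 − 2 × (10000/1000) = -5°C.
ISA deviation = 24 − (-5) = +29°C.
Density altitude = 10000 + 120 × (29) = 13480 ft.

13480 ft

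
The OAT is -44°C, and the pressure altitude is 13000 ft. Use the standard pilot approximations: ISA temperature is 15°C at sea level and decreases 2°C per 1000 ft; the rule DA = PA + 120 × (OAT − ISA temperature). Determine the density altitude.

ISA temperature at 13000 ft = 15 − 2 × (13000/1000) = -11°C.
ISA deviation = -44 − (-11) = -33°C.
Density altitude = 13000 + 120 × (-33) = 13000 + (-3960) = 9040 ft.

9040 ft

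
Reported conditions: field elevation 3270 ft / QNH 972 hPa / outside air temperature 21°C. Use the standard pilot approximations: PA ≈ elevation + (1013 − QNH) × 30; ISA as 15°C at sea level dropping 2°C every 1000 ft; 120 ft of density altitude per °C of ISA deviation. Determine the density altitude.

6300 ft

Pressure altitude = 3270 + (1013 − 972) × 30 = 3270 + (+1230) = 4500 ft.
ISA temperature at 4500 ft = 15 − 2 × (4500/1000) = 6°C.
ISA deviation = 21 − 6 = +15°C.
Density altitude = 4500 + 120 × (15) = 6300 ft.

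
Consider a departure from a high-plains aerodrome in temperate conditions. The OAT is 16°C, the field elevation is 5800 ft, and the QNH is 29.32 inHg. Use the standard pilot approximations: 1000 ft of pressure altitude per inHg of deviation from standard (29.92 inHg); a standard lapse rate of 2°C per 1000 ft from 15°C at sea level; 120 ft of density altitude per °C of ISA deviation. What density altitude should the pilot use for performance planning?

Pressure altitude = 5800 + (29.92 − 29.32) × 1000 = 5800 + (+600) = 6400 ft.
ISA temperature at 6400 ft = 15 − 2 × (6400/1000) = 2.2°C.
ISA deviation = 16 − 2.2 = +13.8°C.
Density altitude = 6400 + 120 × (13.8) = 8056 ft.

8056 ft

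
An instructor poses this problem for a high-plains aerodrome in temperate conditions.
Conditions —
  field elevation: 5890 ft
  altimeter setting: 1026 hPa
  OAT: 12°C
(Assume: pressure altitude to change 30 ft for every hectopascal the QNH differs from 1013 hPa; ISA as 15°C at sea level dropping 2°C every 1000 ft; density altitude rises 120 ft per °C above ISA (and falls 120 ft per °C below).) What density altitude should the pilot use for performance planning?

Pressure altitude = 5890 + (1013 − 1026) × 30 = 5890 + (-390) = 5500 ft.
ISA temperature at 5500 ft = 15 − 2 × (5500/1000) = 4°C.
ISA deviation = 12 − 4 = +8°C.
Density altitude = 5500 + 120 × (8) = 6460 ft.

6460 ft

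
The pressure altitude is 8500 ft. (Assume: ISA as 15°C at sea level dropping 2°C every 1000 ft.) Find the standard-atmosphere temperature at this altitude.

ISA temperature = 15 − 2 × (8500/1000) = 15 − 17 = -2°C.

-2°C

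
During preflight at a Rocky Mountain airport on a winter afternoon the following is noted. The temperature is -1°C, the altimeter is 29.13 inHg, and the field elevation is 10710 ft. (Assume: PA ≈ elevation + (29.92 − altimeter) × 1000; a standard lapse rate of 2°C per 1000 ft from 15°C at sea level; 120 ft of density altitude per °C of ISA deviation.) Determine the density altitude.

12340 ft

Pressure altitude = 10710 + (29.92 − 29.13) × 1000 = 10710 + (+790) = 11500 ft.
ISA temperature at 11500 ft = 15 − 2 × (11500/1000) = -8°C.
ISA deviation = -1 − (-8) = +7°C.
Density altitude = 11500 + 120 × (7) = 12340 ft.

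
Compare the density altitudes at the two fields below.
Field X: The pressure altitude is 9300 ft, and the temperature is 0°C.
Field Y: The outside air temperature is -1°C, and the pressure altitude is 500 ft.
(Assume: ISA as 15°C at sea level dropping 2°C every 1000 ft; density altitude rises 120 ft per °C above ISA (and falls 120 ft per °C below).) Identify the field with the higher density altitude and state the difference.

Field X by 11032 ft

Field X: ISA temp = -3.6°C, deviation +3.6°C, DA = 9300 + 120 × 3.6 = 9732 ft.
Field Y: ISA temp = 14°C, deviation -15°C, DA = 500 + 120 × (-15) = -1300 ft.
Field X is higher by 9732 − (-1300) = 11032 ft.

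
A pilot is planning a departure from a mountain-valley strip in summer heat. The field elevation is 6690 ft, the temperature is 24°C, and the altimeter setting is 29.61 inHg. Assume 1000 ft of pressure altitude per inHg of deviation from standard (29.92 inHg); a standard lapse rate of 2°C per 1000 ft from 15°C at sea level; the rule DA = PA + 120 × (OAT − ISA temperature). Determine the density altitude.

9760 ft

Pressure altitude = 6690 + (29.92 − 29.61) × 1000 = 6690 + (+310) = 7000 ft.
ISA temperature at 7000 ft = 15 − 2 × (7000/1000) = 1°C.
ISA deviation = 24 − 1 = +23°C.
Density altitude = 7000 + 120 × (23) = 9760 ft.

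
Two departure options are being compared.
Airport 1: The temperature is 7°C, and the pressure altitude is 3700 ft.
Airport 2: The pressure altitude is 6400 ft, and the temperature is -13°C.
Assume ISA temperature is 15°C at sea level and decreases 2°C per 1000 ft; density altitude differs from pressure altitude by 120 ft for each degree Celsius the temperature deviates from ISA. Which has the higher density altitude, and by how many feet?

Airport 2 by 948 ft

Airport 1: ISA temp = 7.6°C, deviation -0.6°C, DA = 3700 + 120 × (-0.6) = 3628 ft.
Airport 2: ISA temp = 2.2°C, deviation -15.2°C, DA = 6400 + 120 × (-15.2) = 4576 ft.
Airport 2 is higher by 4576 − 3628 = 948 ft.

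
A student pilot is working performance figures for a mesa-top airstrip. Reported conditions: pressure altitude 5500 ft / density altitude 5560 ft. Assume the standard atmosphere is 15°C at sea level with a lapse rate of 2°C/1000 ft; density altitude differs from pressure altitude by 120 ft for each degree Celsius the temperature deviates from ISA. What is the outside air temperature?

Density altitude − pressure altitude = 5560 − 5500 = +60 ft.
At 120 ft/°C that is an ISA deviation of 60/120 = +0.5°C.
ISA temperature at 5500 ft = 15 − 2 × (5500/1000) = 4°C.
OAT = ISA + deviation = 4 + (+0.5) = 4.5°C.

4.5°C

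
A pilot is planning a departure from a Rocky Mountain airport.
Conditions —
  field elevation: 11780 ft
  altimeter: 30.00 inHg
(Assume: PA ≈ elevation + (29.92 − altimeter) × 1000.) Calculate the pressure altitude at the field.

Pressure correction = (29.92 − 30.00) × 1000 = -80 ft.
Pressure altitude = 11780 + (-80) = 11700 ft.

11700 ft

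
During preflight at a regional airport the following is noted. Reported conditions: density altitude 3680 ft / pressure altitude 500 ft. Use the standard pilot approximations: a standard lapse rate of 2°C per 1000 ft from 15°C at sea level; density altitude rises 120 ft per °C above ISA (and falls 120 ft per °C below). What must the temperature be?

Density altitude − pressure altitude = 3680 − 500 = +3180 ft.
At 120 ft/°C that is an ISA deviation of 3180/120 = +26.5°C.
ISA temperature at 500 ft = 15 − 2 × (500/1000) = 14°C.
OAT = ISA + deviation = 14 + (+26.5) = 40.5°C.

40.5°C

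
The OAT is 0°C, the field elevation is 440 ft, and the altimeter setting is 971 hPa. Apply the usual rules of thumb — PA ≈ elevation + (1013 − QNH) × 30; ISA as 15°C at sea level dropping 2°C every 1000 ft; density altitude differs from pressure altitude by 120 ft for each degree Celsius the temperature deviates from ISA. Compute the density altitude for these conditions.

308 ft

Pressure altitude = 440 + (1013 − 971) × 30 = 440 + (+1260) = 1700 ft.
ISA temperature at 1700 ft = 15 − 2 × (1700/1000) = 11.6°C.
ISA deviation = 0 − 11.6 = -11.6°C.
Density altitude = 1700 + 120 × (-11.6) = 308 ft.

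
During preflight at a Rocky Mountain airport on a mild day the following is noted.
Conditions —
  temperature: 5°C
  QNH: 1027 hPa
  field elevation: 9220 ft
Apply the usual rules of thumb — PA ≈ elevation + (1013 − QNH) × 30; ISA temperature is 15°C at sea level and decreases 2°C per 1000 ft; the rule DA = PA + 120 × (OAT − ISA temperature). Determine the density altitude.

Pressure altitude = 9220 + (1013 − 1027) × 30 = 9220 + (-420) = 8800 ft.
ISA temperature at 8800 ft = 15 − 2 × (8800/1000) = -2.6°C.
ISA deviation = 5 − (-2.6) = +7.6°C.
Density altitude = 8800 + 120 × (7.6) = 9712 ft.

9712 ft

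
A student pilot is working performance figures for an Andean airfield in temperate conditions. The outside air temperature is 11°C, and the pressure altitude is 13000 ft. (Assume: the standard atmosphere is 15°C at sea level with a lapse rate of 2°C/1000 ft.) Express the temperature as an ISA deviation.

ISA temperature at 13000 ft = 15 − 2 × (13000/1000) = -11°C.
Deviation = OAT − ISA = 11 − (-11) = +22°C.

ISA+22°C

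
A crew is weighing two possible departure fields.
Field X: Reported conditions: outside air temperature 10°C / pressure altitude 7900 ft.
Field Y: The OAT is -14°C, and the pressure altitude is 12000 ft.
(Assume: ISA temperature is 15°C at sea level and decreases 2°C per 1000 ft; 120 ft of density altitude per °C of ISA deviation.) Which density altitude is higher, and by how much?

Field Y by 2204 ft

Field X: ISA temp = -0.8°C, deviation +10.8°C, DA = 7900 + 120 × 10.8 = 9196 ft.
Field Y: ISA temp = -9°C, deviation -5°C, DA = 12000 + 120 × (-5) = 11400 ft.
Field Y is higher by 11400 − 9196 = 2204 ft.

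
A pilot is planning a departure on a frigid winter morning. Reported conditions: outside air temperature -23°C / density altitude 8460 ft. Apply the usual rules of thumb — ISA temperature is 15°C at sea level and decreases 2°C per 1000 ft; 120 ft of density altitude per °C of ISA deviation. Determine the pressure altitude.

DA = PA + 120 × (OAT − (15 − 2·PA/1000)) = PA + 120·OAT − 1800 + 0.24·PA = 1.24·PA + 120·OAT − 1800.
So 1.24·PA = 8460 − 120 × (-23) + 1800 = 13020.
PA = 13020 / 1.24 = 10500 ft.

10500 ft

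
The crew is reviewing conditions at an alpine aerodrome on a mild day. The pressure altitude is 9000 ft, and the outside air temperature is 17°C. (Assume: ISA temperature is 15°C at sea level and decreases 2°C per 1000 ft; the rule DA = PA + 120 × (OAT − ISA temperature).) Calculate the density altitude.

ISA temperature at 9000 ft = 15 − 2 × (9000/1000) = -3°C.
ISA deviation = 17 − (-3) = +20°C.
Density altitude = 9000 + 120 × (20) = 9000 + (+2400) = 11400 ft.

11400 ft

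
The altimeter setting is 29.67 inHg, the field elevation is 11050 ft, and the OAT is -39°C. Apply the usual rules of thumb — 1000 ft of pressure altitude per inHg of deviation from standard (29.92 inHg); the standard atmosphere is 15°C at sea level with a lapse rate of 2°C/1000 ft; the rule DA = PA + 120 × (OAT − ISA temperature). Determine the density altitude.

Pressure altitude = 11050 + (29.92 − 29.67) × 1000 = 11050 + (+250) = 11300 ft.
ISA temperature at 11300 ft = 15 − 2 × (11300/1000) = -7.6°C.
ISA deviation = -39 − (-7.6) = -31.4°C.
Density altitude = 11300 + 120 × (-31.4) = 7532 ft.

7532 ft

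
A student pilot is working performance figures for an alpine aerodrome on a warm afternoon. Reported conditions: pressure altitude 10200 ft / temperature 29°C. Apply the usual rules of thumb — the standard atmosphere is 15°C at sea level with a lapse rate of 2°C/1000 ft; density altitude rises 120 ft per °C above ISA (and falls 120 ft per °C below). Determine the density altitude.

14328 ft

ISA temperature at 10200 ft = 15 − 2 × (10200/1000) = -5.4°C.
ISA deviation = 29 − (-5.4) = +34.4°C.
Density altitude = 10200 + 120 × (34.4) = 10200 + (+4128) = 14328 ft.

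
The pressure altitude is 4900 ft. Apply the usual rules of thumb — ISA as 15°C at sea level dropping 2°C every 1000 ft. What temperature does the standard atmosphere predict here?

ISA temperature = 15 − 2 × (4900/1000) = 15 − 9.8 = 5.2°C.

5.2°C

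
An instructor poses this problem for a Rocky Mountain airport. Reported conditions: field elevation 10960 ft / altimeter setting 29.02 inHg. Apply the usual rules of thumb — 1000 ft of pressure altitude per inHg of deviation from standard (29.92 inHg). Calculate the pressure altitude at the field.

11860 ft

Pressure correction = (29.92 − 29.02) × 1000 = +900 ft.
Pressure altitude = 10960 + (+900) = 11860 ft.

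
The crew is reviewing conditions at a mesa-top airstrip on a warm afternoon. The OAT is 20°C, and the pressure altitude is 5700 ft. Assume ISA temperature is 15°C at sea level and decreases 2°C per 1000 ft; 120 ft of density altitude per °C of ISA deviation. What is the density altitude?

7668 ft

ISA temperature at 5700 ft = 15 − 2 × (5700/1000) = 3.6°C.
ISA deviation = 20 − 3.6 = +16.4°C.
Density altitude = 5700 + 120 × (16.4) = 5700 + (+1968) = 7668 ft.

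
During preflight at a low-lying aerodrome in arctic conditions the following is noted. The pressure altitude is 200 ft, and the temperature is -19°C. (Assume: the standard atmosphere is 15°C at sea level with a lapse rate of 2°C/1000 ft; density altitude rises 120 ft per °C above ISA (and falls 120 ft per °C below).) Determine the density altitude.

-3832 ft

ISA temperature at 200 ft = 15 − 2 × (200/1000) = 14.6°C.
ISA deviation = -19 − 14.6 = -33.6°C.
Density altitude = 200 + 120 × (-33.6) = 200 + (-4032) = -3832 ft.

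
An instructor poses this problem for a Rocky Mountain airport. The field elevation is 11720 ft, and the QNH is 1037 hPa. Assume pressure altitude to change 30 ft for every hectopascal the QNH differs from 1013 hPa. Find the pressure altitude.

11000 ft

Pressure correction = (1013 − 1037) × 30 = -720 ft.
Pressure altitude = 11720 + (-720) = 11000 ft.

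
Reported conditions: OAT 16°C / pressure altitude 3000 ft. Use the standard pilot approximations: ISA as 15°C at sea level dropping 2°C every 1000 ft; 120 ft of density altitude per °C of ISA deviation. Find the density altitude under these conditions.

3840 ft

ISA temperature at 3000 ft = 15 − 2 × (3000/1000) = 9°C.
ISA deviation = 16 − 9 = +7°C.
Density altitude = 3000 + 120 × (7) = 3000 + (+840) = 3840 ft.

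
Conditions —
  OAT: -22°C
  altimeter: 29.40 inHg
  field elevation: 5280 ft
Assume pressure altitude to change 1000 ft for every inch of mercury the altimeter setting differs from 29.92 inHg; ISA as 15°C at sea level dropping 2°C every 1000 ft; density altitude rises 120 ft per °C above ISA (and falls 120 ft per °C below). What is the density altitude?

2752 ft

Pressure altitude = 5280 + (29.92 − 29.40) × 1000 = 5280 + (+520) = 5800 ft.
ISA temperature at 5800 ft = 15 − 2 × (5800/1000) = 3.4°C.
ISA deviation = -22 − 3.4 = -25.4°C.
Density altitude = 5800 + 120 × (-25.4) = 2752 ft.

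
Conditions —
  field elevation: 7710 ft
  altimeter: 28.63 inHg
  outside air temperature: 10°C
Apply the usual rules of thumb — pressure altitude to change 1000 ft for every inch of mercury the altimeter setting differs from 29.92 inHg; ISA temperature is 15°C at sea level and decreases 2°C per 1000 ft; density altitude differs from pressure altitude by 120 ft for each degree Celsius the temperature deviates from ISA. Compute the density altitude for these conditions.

Pressure altitude = 7710 + (29.92 − 28.63) × 1000 = 7710 + (+1290) = 9000 ft.
ISA temperature at 9000 ft = 15 − 2 × (9000/1000) = -3°C.
ISA deviation = 10 − (-3) = +13°C.
Density altitude = 9000 + 120 × (13) = 10560 ft.

10560 ft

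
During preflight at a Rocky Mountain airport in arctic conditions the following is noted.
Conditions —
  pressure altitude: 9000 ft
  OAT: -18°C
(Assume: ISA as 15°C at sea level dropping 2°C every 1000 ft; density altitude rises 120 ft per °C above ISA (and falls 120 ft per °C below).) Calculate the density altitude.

7200 ft

ISA temperature at 9000 ft = 15 − 2 × (9000/1000) = -3°C.
ISA deviation = -18 − (-3) = -15°C.
Density altitude = 9000 + 120 × (-15) = 9000 + (-1800) = 7200 ft.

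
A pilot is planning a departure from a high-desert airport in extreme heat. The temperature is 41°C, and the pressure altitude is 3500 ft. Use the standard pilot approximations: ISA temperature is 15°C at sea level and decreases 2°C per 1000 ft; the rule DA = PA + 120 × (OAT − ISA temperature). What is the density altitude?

ISA temperature at 3500 ft = 15 − 2 × (3500/1000) = 8°C.
ISA deviation = 41 − 8 = +33°C.
Density altitude = 3500 + 120 × (33) = 3500 + (+3960) = 7460 ft.

7460 ft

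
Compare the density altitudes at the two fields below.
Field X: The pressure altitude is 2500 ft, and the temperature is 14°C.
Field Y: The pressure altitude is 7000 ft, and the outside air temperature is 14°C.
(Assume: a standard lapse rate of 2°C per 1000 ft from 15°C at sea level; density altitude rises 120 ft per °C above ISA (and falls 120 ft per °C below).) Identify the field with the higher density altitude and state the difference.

Field Y by 5580 ft

Field X: ISA temp = 10°C, deviation +4°C, DA = 2500 + 120 × 4 = 2980 ft.
Field Y: ISA temp = 1°C, deviation +13°C, DA = 7000 + 120 × 13 = 8560 ft.
Field Y is higher by 8560 − 2980 = 5580 ft.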